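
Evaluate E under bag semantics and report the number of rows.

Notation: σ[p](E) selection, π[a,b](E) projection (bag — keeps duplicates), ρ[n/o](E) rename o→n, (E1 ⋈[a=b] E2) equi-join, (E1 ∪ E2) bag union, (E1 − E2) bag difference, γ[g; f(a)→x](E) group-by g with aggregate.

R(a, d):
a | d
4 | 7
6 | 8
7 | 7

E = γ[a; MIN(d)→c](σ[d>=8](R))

Subexpression sizes:
  R → 3
  σ[d>=8](R) → 1
  γ[a; MIN(d)→c](σ[d>=8](R)) → 1

|E| = 1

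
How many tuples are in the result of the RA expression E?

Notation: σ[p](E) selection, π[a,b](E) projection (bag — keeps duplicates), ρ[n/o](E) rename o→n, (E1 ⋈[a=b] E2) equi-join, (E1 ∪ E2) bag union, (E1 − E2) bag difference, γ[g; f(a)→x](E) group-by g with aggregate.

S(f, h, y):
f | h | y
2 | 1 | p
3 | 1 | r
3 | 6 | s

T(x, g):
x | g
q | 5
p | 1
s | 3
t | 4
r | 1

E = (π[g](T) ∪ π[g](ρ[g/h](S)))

Stepwise |·|:
  T → 5
  π[g](T) → 5
  S → 3
  ρ[g/h](S) → 3
  π[g](ρ[g/h](S)) → 3
  (π[g](T) ∪ π[g](ρ[g/h](S))) → 8

|E| = 8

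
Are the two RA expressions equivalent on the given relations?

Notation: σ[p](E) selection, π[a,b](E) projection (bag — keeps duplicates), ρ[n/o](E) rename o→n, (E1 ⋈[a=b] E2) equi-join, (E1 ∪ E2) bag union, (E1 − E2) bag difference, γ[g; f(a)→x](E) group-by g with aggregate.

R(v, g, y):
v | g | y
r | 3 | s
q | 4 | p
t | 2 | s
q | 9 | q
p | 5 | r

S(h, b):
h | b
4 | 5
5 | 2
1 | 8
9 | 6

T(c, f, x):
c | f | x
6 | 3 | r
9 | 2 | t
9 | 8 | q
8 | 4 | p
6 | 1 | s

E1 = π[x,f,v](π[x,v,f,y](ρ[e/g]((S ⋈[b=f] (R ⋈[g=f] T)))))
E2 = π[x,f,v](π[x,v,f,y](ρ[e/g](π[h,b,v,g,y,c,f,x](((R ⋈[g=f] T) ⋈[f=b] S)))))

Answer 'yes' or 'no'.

E1 subexpression sizes:
  S → 4
  R → 5
  T → 5
  (R ⋈[g=f] T) → 3
  (S ⋈[b=f] (R ⋈[g=f] T)) → 1
  ρ[e/g]((S ⋈[b=f] (R ⋈[g=f] T))) → 1
  π[x,v,f,y](ρ[e/g]((S ⋈[b=f] (R ⋈[g=f] T)))) → 1
  π[x,f,v](π[x,v,f,y](ρ[e/g]((S ⋈[b=f] (R ⋈[g=f] T))))) → 1
E2 subexpression sizes:
  R → 5
  T → 5
  (R ⋈[g=f] T) → 3
  S → 4
  ((R ⋈[g=f] T) ⋈[f=b] S) → 1
  π[h,b,v,g,y,c,f,x](((R ⋈[g=f] T) ⋈[f=b] S)) → 1
  ρ[e/g](π[h,b,v,g,y,c,f,x](((R ⋈[g=f] T) ⋈[f=b] S))) → 1
  π[x,v,f,y](ρ[e/g](π[h,b,v,g,y,c,f,x](((R ⋈[g=f] T) ⋈[f=b] S)))) → 1
  π[x,f,v](π[x,v,f,y](ρ[e/g](π[h,b,v,g,y,c,f,x](((R ⋈[g=f] T) ⋈[f=b] S))))) → 1

E1 and E2 produce the same multiset:
x | f | v
t | 2 | t

yes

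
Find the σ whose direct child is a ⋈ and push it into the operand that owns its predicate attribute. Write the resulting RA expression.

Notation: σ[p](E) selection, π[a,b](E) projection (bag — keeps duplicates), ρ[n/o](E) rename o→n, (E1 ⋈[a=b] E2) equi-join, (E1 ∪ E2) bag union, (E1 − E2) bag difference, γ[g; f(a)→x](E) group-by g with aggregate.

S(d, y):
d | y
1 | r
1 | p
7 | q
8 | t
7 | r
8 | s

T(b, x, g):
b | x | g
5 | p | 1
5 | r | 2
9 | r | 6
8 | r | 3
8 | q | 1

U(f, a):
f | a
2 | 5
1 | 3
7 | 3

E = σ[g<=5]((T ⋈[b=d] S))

σ filters on g, owned by the left side.
E' = (σ[g<=5](T) ⋈[b=d] S)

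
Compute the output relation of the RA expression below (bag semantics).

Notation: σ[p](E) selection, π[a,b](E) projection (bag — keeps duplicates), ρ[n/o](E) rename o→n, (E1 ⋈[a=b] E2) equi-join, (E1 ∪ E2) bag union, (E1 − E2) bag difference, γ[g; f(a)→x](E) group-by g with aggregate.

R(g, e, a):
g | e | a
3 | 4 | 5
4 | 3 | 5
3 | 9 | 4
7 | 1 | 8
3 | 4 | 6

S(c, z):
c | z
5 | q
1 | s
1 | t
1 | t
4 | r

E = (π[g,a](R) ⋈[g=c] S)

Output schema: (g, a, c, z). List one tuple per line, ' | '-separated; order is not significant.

Per-node cardinality:
  R → 5
  π[g,a](R) → 5
  S → 5
  (π[g,a](R) ⋈[g=c] S) → 1

== RESULT ==
g | a | c | z
4 | 5 | 4 | r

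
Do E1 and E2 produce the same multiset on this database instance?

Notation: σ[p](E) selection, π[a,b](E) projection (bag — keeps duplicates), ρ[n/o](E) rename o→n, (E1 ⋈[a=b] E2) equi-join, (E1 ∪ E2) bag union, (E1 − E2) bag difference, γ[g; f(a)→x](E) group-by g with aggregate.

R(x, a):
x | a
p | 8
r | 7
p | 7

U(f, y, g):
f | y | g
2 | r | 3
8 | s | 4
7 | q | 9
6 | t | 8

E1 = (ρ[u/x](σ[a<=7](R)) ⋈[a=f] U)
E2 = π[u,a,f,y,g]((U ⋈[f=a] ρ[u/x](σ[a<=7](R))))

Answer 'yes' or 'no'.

E1 subexpression sizes:
  R → 3
  σ[a<=7](R) → 2
  ρ[u/x](σ[a<=7](R)) → 2
  U → 4
  (ρ[u/x](σ[a<=7](R)) ⋈[a=f] U) → 2
E2 subexpression sizes:
  U → 4
  R → 3
  σ[a<=7](R) → 2
  ρ[u/x](σ[a<=7](R)) → 2
  (U ⋈[f=a] ρ[u/x](σ[a<=7](R))) → 2
  π[u,a,f,y,g]((U ⋈[f=a] ρ[u/x](σ[a<=7](R)))) → 2

E1 and E2 produce the same multiset:
u | a | f | y | g
p | 7 | 7 | q | 9
r | 7 | 7 | q | 9

yes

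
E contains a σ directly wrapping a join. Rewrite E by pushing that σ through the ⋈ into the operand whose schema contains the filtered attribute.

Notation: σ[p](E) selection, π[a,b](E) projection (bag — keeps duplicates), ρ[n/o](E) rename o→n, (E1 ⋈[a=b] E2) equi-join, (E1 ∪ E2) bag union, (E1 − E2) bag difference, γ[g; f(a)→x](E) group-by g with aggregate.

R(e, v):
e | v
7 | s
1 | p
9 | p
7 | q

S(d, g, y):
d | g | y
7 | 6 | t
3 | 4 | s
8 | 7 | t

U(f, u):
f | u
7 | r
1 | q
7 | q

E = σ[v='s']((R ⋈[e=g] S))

σ filters on v, owned by the left side.
E' = (σ[v='s'](R) ⋈[e=g] S)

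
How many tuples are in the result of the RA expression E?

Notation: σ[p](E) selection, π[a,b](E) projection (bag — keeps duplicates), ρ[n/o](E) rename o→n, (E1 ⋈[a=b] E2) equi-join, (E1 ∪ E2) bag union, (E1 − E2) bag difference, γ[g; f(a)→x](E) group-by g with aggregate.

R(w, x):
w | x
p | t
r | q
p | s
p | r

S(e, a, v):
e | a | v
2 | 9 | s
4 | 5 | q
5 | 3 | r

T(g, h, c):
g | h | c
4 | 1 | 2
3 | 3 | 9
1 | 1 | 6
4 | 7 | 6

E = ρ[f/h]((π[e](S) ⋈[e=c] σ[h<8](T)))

Row counts bottom-up:
  S → 3
  π[e](S) → 3
  T → 4
  σ[h<8](T) → 4
  (π[e](S) ⋈[e=c] σ[h<8](T)) → 1
  ρ[f/h]((π[e](S) ⋈[e=c] σ[h<8](T))) → 1

|E| = 1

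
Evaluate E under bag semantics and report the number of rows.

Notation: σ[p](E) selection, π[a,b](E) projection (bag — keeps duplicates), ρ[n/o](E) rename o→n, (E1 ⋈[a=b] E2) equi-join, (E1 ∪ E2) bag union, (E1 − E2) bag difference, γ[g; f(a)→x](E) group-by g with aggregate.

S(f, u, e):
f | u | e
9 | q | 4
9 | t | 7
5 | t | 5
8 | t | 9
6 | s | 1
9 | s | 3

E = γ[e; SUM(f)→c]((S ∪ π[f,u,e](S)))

Per-node cardinality:
  S → 6
  S → 6
  π[f,u,e](S) → 6
  (S ∪ π[f,u,e](S)) → 12
  γ[e; SUM(f)→c]((S ∪ π[f,u,e](S))) → 6

|E| = 6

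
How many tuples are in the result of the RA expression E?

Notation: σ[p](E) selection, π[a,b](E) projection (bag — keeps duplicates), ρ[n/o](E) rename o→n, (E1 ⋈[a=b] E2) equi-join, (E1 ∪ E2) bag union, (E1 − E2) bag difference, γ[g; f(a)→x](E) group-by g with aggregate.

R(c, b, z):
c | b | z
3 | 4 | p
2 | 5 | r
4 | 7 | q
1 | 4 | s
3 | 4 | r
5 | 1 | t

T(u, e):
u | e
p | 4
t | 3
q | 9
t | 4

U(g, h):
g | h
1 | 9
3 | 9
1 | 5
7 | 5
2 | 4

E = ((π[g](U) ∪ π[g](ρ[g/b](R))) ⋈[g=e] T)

Subexpression sizes:
  U → 5
  π[g](U) → 5
  R → 6
  ρ[g/b](R) → 6
  π[g](ρ[g/b](R)) → 6
  (π[g](U) ∪ π[g](ρ[g/b](R))) → 11
  T → 4
  ((π[g](U) ∪ π[g](ρ[g/b](R))) ⋈[g=e] T) → 7

|E| = 7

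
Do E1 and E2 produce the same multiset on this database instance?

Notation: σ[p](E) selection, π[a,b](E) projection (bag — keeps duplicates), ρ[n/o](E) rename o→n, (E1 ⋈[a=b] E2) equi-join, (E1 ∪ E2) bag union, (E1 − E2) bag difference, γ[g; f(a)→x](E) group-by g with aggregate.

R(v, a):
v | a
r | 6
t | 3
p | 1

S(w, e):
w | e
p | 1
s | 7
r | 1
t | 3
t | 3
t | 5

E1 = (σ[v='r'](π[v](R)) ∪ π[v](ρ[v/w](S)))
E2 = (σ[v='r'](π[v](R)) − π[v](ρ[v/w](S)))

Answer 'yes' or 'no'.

E1 per-node cardinality:
  R → 3
  π[v](R) → 3
  σ[v='r'](π[v](R)) → 1
  S → 6
  ρ[v/w](S) → 6
  π[v](ρ[v/w](S)) → 6
  (σ[v='r'](π[v](R)) ∪ π[v](ρ[v/w](S))) → 7
E2 per-node cardinality:
  R → 3
  π[v](R) → 3
  σ[v='r'](π[v](R)) → 1
  S → 6
  ρ[v/w](S) → 6
  π[v](ρ[v/w](S)) → 6
  (σ[v='r'](π[v](R)) − π[v](ρ[v/w](S))) → 0

E1 result:
v
p
r
r
s
t
t
t
E2 result:
v
(0 rows)
Witness: ('p',) appears 1× in E1 but 0× in E2.

no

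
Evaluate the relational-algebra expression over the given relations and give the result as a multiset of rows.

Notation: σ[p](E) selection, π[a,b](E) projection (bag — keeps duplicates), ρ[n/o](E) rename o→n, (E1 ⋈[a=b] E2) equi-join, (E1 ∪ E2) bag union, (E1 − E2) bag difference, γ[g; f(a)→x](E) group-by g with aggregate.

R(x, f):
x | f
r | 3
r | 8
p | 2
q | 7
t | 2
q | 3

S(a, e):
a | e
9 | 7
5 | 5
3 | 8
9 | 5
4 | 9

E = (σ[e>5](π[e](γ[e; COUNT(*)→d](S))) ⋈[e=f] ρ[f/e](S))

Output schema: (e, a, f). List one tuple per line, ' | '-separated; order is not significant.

Row counts bottom-up:
  S → 5
  γ[e; COUNT(*)→d](S) → 4
  π[e](γ[e; COUNT(*)→d](S)) → 4
  σ[e>5](π[e](γ[e; COUNT(*)→d](S))) → 3
  S → 5
  ρ[f/e](S) → 5
  (σ[e>5](π[e](γ[e; COUNT(*)→d](S))) ⋈[e=f] ρ[f/e](S)) → 3

== RESULT ==
e | a | f
7 | 9 | 7
8 | 3 | 8
9 | 4 | 9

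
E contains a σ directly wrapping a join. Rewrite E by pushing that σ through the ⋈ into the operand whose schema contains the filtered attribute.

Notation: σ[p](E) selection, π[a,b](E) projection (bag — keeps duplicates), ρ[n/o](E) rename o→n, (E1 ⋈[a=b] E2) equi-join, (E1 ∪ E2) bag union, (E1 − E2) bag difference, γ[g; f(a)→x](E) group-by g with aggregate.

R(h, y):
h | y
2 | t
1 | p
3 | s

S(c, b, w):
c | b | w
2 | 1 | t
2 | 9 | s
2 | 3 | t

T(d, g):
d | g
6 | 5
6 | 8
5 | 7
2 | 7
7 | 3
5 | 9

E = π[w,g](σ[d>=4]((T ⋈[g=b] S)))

σ filters on d, owned by the left side.
E' = π[w,g]((σ[d>=4](T) ⋈[g=b] S))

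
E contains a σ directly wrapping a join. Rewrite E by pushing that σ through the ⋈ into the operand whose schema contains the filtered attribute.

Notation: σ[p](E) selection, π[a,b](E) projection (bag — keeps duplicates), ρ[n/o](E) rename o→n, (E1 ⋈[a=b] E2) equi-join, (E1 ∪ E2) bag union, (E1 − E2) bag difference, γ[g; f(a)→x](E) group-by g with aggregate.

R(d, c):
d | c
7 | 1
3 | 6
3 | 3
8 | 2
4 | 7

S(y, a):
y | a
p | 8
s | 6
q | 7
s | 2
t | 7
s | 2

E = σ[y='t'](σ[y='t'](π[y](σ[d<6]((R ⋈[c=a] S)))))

σ filters on d, owned by the left side.
E' = σ[y='t'](σ[y='t'](π[y]((σ[d<6](R) ⋈[c=a] S))))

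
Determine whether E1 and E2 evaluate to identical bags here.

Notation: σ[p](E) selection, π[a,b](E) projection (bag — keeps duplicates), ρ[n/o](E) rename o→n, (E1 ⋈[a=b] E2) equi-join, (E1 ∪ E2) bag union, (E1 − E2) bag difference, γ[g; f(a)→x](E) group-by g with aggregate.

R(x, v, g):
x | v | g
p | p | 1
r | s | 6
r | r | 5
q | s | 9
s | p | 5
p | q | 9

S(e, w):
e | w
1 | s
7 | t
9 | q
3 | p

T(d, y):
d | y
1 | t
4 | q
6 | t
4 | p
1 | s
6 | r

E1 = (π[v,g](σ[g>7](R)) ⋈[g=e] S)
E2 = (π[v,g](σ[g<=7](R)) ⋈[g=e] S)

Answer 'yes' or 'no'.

E1 per-node cardinality:
  R → 6
  σ[g>7](R) → 2
  π[v,g](σ[g>7](R)) → 2
  S → 4
  (π[v,g](σ[g>7](R)) ⋈[g=e] S) → 2
E2 per-node cardinality:
  R → 6
  σ[g<=7](R) → 4
  π[v,g](σ[g<=7](R)) → 4
  S → 4
  (π[v,g](σ[g<=7](R)) ⋈[g=e] S) → 1

E1 result:
v | g | e | w
q | 9 | 9 | q
s | 9 | 9 | q
E2 result:
v | g | e | w
p | 1 | 1 | s
Witness: ('s', 9, 9, 'q') appears 1× in E1 but 0× in E2.

no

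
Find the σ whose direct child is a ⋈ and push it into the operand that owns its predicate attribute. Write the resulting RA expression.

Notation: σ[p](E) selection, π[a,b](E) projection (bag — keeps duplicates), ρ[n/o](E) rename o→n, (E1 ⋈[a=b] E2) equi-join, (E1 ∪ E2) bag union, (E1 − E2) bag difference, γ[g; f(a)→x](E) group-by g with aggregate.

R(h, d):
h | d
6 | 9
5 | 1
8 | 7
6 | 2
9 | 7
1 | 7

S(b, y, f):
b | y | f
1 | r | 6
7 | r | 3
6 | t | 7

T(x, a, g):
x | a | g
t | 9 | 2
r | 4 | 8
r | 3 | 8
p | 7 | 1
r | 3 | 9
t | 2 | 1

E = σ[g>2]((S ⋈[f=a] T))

σ filters on g, owned by the right side.
E' = (S ⋈[f=a] σ[g>2](T))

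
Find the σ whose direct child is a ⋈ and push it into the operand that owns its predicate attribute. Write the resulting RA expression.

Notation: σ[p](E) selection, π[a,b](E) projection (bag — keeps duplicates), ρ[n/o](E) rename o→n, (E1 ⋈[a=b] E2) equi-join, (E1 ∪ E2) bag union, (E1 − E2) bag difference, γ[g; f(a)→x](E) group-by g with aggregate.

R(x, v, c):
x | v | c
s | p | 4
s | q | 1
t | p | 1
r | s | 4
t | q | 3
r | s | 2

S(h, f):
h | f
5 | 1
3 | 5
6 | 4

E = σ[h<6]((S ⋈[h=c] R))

σ filters on h, owned by the left side.
E' = (σ[h<6](S) ⋈[h=c] R)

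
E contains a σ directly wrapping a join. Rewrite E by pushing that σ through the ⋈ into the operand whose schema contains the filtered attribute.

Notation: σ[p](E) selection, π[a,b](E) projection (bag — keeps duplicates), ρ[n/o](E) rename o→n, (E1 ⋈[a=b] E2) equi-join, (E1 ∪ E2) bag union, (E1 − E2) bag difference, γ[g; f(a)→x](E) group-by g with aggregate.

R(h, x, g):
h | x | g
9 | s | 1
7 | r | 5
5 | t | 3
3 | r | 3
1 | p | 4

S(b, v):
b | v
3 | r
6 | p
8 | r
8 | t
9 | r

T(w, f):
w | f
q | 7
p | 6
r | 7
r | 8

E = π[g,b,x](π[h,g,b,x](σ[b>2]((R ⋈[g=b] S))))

σ filters on b, owned by the right side.
E' = π[g,b,x](π[h,g,b,x]((R ⋈[g=b] σ[b>2](S))))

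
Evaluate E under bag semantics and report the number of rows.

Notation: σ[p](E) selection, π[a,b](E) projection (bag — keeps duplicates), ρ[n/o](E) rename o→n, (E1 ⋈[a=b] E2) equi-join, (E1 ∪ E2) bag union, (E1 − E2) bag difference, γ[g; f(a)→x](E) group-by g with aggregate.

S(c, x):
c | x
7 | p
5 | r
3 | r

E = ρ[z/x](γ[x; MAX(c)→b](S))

Row counts bottom-up:
  S → 3
  γ[x; MAX(c)→b](S) → 2
  ρ[z/x](γ[x; MAX(c)→b](S)) → 2

|E| = 2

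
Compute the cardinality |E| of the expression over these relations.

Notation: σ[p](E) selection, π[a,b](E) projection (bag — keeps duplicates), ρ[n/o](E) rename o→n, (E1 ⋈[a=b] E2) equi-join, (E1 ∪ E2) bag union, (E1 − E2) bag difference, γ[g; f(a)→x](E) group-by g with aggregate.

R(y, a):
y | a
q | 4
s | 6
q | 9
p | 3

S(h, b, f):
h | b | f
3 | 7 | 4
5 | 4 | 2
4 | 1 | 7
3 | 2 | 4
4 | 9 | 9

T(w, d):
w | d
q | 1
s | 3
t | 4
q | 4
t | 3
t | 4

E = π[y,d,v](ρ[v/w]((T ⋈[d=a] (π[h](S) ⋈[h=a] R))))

Stepwise |·|:
  T → 6
  S → 5
  π[h](S) → 5
  R → 4
  (π[h](S) ⋈[h=a] R) → 4
  (T ⋈[d=a] (π[h](S) ⋈[h=a] R)) → 10
  ρ[v/w]((T ⋈[d=a] (π[h](S) ⋈[h=a] R))) → 10
  π[y,d,v](ρ[v/w]((T ⋈[d=a] (π[h](S) ⋈[h=a] R)))) → 10

|E| = 10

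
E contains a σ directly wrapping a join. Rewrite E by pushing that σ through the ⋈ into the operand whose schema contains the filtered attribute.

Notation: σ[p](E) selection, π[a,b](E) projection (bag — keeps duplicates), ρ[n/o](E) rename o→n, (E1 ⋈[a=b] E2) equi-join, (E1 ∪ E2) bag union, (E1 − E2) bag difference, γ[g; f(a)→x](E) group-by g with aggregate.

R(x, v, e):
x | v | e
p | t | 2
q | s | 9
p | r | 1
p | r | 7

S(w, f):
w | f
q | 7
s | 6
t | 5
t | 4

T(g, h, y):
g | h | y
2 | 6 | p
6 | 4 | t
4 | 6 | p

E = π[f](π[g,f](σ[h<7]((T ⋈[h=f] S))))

σ filters on h, owned by the left side.
E' = π[f](π[g,f]((σ[h<7](T) ⋈[h=f] S)))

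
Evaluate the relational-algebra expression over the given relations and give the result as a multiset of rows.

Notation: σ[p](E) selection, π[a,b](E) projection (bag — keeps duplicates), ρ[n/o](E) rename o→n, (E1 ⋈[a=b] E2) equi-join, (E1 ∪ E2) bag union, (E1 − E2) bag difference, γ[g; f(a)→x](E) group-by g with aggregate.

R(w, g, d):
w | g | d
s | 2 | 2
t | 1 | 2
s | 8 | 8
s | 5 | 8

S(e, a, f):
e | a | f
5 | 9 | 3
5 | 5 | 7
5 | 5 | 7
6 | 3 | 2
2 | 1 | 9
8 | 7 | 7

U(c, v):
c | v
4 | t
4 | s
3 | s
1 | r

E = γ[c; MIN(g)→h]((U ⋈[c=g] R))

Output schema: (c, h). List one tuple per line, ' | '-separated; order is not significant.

Stepwise |·|:
  U → 4
  R → 4
  (U ⋈[c=g] R) → 1
  γ[c; MIN(g)→h]((U ⋈[c=g] R)) → 1

== RESULT ==
c | h
1 | 1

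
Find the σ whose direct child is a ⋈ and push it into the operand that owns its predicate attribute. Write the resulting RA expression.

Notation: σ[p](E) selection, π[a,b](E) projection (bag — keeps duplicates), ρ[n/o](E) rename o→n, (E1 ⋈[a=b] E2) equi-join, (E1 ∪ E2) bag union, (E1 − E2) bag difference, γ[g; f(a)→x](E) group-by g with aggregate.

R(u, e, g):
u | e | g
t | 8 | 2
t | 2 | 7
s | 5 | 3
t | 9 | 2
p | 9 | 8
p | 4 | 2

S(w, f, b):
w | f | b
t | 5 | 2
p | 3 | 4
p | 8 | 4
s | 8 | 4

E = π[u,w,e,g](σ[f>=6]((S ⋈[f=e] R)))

σ filters on f, owned by the left side.
E' = π[u,w,e,g]((σ[f>=6](S) ⋈[f=e] R))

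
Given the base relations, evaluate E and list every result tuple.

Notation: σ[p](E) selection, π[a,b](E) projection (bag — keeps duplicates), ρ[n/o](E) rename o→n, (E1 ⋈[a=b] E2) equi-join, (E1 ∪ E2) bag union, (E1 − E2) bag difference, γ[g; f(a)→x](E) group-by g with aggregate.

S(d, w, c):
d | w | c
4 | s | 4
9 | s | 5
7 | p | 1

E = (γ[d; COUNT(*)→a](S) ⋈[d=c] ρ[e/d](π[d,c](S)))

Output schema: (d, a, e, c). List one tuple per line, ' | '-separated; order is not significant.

Row counts bottom-up:
  S → 3
  γ[d; COUNT(*)→a](S) → 3
  S → 3
  π[d,c](S) → 3
  ρ[e/d](π[d,c](S)) → 3
  (γ[d; COUNT(*)→a](S) ⋈[d=c] ρ[e/d](π[d,c](S))) → 1

== RESULT ==
d | a | e | c
4 | 1 | 4 | 4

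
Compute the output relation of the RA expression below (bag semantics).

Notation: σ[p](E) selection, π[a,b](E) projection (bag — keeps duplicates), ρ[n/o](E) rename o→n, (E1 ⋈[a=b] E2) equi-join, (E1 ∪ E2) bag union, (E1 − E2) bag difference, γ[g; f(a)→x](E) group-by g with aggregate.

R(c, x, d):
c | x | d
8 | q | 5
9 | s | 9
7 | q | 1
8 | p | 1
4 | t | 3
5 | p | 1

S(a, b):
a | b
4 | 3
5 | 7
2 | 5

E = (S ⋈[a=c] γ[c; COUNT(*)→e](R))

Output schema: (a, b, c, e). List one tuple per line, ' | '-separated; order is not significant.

Subexpression sizes:
  S → 3
  R → 6
  γ[c; COUNT(*)→e](R) → 5
  (S ⋈[a=c] γ[c; COUNT(*)→e](R)) → 2

== RESULT ==
a | b | c | e
4 | 3 | 4 | 1
5 | 7 | 5 | 1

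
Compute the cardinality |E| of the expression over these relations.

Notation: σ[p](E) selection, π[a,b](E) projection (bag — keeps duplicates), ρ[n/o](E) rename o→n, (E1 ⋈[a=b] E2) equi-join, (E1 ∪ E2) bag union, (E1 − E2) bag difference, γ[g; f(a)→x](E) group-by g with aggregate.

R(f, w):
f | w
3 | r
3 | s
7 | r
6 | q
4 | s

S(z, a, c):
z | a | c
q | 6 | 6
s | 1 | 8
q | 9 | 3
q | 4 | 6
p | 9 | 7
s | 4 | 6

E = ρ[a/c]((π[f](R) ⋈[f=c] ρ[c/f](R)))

Per-node cardinality:
  R → 5
  π[f](R) → 5
  R → 5
  ρ[c/f](R) → 5
  (π[f](R) ⋈[f=c] ρ[c/f](R)) → 7
  ρ[a/c]((π[f](R) ⋈[f=c] ρ[c/f](R))) → 7

|E| = 7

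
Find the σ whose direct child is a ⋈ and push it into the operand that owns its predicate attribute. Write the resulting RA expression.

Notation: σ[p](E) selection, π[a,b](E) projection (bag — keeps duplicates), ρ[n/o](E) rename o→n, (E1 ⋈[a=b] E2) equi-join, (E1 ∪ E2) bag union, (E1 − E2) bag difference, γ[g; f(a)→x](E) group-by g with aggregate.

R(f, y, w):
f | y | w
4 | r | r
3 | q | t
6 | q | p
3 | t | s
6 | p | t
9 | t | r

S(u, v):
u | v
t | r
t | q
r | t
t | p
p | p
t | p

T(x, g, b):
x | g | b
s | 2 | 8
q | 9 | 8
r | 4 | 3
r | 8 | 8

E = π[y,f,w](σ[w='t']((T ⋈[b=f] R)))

σ filters on w, owned by the right side.
E' = π[y,f,w]((T ⋈[b=f] σ[w='t'](R)))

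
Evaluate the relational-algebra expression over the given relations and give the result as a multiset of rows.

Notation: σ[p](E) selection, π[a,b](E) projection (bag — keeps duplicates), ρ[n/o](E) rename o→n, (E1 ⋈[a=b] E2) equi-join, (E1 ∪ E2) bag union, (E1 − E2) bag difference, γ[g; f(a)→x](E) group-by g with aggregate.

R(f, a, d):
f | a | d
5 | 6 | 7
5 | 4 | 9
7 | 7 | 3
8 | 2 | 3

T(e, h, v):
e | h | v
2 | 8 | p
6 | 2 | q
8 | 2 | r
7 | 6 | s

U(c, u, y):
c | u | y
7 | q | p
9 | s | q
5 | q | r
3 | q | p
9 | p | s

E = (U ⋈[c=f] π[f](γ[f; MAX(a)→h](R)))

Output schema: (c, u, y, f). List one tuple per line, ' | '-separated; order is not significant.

Row counts bottom-up:
  U → 5
  R → 4
  γ[f; MAX(a)→h](R) → 3
  π[f](γ[f; MAX(a)→h](R)) → 3
  (U ⋈[c=f] π[f](γ[f; MAX(a)→h](R))) → 2

== RESULT ==
c | u | y | f
5 | q | r | 5
7 | q | p | 7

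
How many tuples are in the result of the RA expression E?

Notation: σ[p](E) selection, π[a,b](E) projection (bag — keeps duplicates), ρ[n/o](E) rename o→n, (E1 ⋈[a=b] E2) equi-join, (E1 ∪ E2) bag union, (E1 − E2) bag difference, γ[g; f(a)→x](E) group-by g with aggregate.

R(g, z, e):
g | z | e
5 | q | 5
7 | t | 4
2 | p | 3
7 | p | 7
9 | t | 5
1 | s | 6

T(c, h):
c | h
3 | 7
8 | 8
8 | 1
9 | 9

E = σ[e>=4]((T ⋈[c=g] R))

Subexpression sizes:
  T → 4
  R → 6
  (T ⋈[c=g] R) → 1
  σ[e>=4]((T ⋈[c=g] R)) → 1

|E| = 1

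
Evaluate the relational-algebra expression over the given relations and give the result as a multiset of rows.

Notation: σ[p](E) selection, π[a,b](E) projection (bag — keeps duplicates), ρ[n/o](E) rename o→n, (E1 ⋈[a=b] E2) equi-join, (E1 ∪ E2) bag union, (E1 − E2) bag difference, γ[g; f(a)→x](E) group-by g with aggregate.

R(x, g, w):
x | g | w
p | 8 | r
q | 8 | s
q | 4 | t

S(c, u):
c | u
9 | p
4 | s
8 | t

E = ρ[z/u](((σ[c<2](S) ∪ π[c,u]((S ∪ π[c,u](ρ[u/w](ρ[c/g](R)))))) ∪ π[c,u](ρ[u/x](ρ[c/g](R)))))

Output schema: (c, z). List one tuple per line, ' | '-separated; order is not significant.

Subexpression sizes:
  S → 3
  σ[c<2](S) → 0
  S → 3
  R → 3
  ρ[c/g](R) → 3
  ρ[u/w](ρ[c/g](R)) → 3
  π[c,u](ρ[u/w](ρ[c/g](R))) → 3
  (S ∪ π[c,u](ρ[u/w](ρ[c/g](R)))) → 6
  π[c,u]((S ∪ π[c,u](ρ[u/w](ρ[c/g](R))))) → 6
  (σ[c<2](S) ∪ π[c,u]((S ∪ π[c,u](ρ[u/w](ρ[c/g](R)))))) → 6
  R → 3
  ρ[c/g](R) → 3
  ρ[u/x](ρ[c/g](R)) → 3
  π[c,u](ρ[u/x](ρ[c/g](R))) → 3
  ((σ[c<2](S) ∪ π[c,u]((S ∪ π[c,u](ρ[u/w](ρ[c/g](R)))))) ∪ π[c,u](ρ[u/x](ρ[c/g](R)))) → 9
  ρ[z/u](((σ[c<2](S) ∪ π[c,u]((S ∪ π[c,u](ρ[u/w](ρ[c/g](R)))))) ∪ π[c,u](ρ[u/x](ρ[c/g](R))))) → 9

== RESULT ==
c | z
4 | q
4 | s
4 | t
8 | p
8 | q
8 | r
8 | s
8 | t
9 | p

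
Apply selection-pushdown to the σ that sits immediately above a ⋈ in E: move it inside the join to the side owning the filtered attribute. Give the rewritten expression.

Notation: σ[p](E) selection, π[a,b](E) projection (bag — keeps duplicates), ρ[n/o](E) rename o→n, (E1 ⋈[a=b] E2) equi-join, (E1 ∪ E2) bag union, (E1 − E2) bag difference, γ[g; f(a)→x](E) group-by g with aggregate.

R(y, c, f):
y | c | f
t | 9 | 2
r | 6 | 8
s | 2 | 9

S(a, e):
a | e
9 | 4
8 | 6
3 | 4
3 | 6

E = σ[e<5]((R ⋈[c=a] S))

σ filters on e, owned by the right side.
E' = (R ⋈[c=a] σ[e<5](S))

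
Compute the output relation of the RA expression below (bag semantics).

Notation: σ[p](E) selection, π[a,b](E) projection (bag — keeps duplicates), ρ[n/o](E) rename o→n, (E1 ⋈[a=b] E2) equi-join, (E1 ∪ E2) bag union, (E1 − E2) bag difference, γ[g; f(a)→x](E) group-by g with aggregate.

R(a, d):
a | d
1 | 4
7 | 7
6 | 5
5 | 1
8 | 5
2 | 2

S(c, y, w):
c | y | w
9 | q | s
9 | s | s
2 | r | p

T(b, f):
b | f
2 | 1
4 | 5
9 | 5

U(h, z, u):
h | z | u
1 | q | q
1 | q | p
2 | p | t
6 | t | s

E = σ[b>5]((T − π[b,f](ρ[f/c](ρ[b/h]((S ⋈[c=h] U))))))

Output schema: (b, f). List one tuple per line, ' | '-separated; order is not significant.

Subexpression sizes:
  T → 3
  S → 3
  U → 4
  (S ⋈[c=h] U) → 1
  ρ[b/h]((S ⋈[c=h] U)) → 1
  ρ[f/c](ρ[b/h]((S ⋈[c=h] U))) → 1
  π[b,f](ρ[f/c](ρ[b/h]((S ⋈[c=h] U)))) → 1
  (T − π[b,f](ρ[f/c](ρ[b/h]((S ⋈[c=h] U))))) → 3
  σ[b>5]((T − π[b,f](ρ[f/c](ρ[b/h]((S ⋈[c=h] U)))))) → 1

== RESULT ==
b | f
9 | 5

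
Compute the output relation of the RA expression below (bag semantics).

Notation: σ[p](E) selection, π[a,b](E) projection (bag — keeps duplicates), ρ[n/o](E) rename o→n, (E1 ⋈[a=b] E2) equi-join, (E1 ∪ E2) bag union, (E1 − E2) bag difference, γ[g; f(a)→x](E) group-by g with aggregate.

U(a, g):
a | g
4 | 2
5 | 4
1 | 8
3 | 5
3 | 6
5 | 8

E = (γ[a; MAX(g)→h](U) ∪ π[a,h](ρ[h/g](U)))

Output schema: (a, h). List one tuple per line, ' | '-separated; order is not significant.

Row counts bottom-up:
  U → 6
  γ[a; MAX(g)→h](U) → 4
  U → 6
  ρ[h/g](U) → 6
  π[a,h](ρ[h/g](U)) → 6
  (γ[a; MAX(g)→h](U) ∪ π[a,h](ρ[h/g](U))) → 10

== RESULT ==
a | h
1 | 8
1 | 8
3 | 5
3 | 6
3 | 6
4 | 2
4 | 2
5 | 4
5 | 8
5 | 8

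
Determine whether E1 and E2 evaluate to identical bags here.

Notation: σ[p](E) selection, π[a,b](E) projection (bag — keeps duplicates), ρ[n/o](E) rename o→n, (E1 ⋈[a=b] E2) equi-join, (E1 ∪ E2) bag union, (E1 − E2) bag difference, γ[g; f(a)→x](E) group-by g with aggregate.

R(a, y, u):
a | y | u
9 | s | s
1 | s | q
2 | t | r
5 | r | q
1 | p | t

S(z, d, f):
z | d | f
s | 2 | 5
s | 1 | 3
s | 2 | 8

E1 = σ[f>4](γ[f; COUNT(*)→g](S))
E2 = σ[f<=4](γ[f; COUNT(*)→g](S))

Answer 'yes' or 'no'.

E1 row counts bottom-up:
  S → 3
  γ[f; COUNT(*)→g](S) → 3
  σ[f>4](γ[f; COUNT(*)→g](S)) → 2
E2 row counts bottom-up:
  S → 3
  γ[f; COUNT(*)→g](S) → 3
  σ[f<=4](γ[f; COUNT(*)→g](S)) → 1

E1 result:
f | g
5 | 1
8 | 1
E2 result:
f | g
3 | 1
Witness: (3, 1) appears 0× in E1 but 1× in E2.

no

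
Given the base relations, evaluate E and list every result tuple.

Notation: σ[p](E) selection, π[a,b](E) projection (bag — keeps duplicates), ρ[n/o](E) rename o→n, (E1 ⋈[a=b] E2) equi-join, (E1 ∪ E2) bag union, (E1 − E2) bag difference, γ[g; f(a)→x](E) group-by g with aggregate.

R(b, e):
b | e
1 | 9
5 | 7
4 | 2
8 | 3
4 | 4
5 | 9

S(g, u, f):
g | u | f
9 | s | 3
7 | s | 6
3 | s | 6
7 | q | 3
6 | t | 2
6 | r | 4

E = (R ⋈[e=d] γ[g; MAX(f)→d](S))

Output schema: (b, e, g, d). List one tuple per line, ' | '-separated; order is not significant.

Subexpression sizes:
  R → 6
  S → 6
  γ[g; MAX(f)→d](S) → 4
  (R ⋈[e=d] γ[g; MAX(f)→d](S)) → 2

== RESULT ==
b | e | g | d
4 | 4 | 6 | 4
8 | 3 | 9 | 3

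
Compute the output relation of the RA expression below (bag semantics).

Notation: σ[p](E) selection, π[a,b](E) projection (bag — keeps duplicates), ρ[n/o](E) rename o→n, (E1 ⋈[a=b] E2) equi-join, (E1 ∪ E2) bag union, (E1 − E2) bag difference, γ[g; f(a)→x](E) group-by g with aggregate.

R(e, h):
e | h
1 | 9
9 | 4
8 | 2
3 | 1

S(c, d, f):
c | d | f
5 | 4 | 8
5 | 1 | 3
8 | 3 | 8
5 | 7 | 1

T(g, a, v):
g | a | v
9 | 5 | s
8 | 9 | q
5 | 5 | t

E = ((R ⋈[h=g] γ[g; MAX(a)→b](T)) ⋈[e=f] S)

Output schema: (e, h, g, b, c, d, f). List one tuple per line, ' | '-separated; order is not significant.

Per-node cardinality:
  R → 4
  T → 3
  γ[g; MAX(a)→b](T) → 3
  (R ⋈[h=g] γ[g; MAX(a)→b](T)) → 1
  S → 4
  ((R ⋈[h=g] γ[g; MAX(a)→b](T)) ⋈[e=f] S) → 1

== RESULT ==
e | h | g | b | c | d | f
1 | 9 | 9 | 5 | 5 | 7 | 1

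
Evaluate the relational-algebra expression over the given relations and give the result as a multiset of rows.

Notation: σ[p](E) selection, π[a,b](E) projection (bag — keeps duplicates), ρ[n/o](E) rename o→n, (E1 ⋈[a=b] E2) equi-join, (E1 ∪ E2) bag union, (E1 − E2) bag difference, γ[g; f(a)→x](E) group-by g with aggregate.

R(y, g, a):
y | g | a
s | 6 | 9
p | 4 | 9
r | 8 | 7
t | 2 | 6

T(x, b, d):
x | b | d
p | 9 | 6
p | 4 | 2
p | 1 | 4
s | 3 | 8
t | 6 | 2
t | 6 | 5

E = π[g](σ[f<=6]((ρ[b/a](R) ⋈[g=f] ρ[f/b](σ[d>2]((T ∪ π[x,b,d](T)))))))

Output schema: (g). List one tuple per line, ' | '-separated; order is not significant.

Per-node cardinality:
  R → 4
  ρ[b/a](R) → 4
  T → 6
  T → 6
  π[x,b,d](T) → 6
  (T ∪ π[x,b,d](T)) → 12
  σ[d>2]((T ∪ π[x,b,d](T))) → 8
  ρ[f/b](σ[d>2]((T ∪ π[x,b,d](T)))) → 8
  (ρ[b/a](R) ⋈[g=f] ρ[f/b](σ[d>2]((T ∪ π[x,b,d](T))))) → 2
  σ[f<=6]((ρ[b/a](R) ⋈[g=f] ρ[f/b](σ[d>2]((T ∪ π[x,b,d](T)))))) → 2
  π[g](σ[f<=6]((ρ[b/a](R) ⋈[g=f] ρ[f/b](σ[d>2]((T ∪ π[x,b,d](T))))))) → 2

== RESULT ==
g
6
6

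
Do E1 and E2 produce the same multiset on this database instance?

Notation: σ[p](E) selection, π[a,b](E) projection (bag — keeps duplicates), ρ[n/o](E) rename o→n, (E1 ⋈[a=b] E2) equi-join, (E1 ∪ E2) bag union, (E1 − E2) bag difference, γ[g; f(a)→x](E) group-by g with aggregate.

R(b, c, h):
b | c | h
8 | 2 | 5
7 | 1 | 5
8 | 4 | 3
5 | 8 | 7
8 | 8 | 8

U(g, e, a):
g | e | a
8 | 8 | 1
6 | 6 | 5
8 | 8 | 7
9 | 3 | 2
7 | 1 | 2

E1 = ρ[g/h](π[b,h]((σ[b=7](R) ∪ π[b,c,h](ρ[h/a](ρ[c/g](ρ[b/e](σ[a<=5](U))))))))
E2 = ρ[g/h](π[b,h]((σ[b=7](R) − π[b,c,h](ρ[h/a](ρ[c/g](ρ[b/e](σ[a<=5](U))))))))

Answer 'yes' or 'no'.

E1 subexpression sizes:
  R → 5
  σ[b=7](R) → 1
  U → 5
  σ[a<=5](U) → 4
  ρ[b/e](σ[a<=5](U)) → 4
  ρ[c/g](ρ[b/e](σ[a<=5](U))) → 4
  ρ[h/a](ρ[c/g](ρ[b/e](σ[a<=5](U)))) → 4
  π[b,c,h](ρ[h/a](ρ[c/g](ρ[b/e](σ[a<=5](U))))) → 4
  (σ[b=7](R) ∪ π[b,c,h](ρ[h/a](ρ[c/g](ρ[b/e](σ[a<=5](U)))))) → 5
  π[b,h]((σ[b=7](R) ∪ π[b,c,h](ρ[h/a](ρ[c/g](ρ[b/e](σ[a<=5](U))))))) → 5
  ρ[g/h](π[b,h]((σ[b=7](R) ∪ π[b,c,h](ρ[h/a](ρ[c/g](ρ[b/e](σ[a<=5](U)))))))) → 5
E2 subexpression sizes:
  R → 5
  σ[b=7](R) → 1
  U → 5
  σ[a<=5](U) → 4
  ρ[b/e](σ[a<=5](U)) → 4
  ρ[c/g](ρ[b/e](σ[a<=5](U))) → 4
  ρ[h/a](ρ[c/g](ρ[b/e](σ[a<=5](U)))) → 4
  π[b,c,h](ρ[h/a](ρ[c/g](ρ[b/e](σ[a<=5](U))))) → 4
  (σ[b=7](R) − π[b,c,h](ρ[h/a](ρ[c/g](ρ[b/e](σ[a<=5](U)))))) → 1
  π[b,h]((σ[b=7](R) − π[b,c,h](ρ[h/a](ρ[c/g](ρ[b/e](σ[a<=5](U))))))) → 1
  ρ[g/h](π[b,h]((σ[b=7](R) − π[b,c,h](ρ[h/a](ρ[c/g](ρ[b/e](σ[a<=5](U)))))))) → 1

E1 result:
b | g
1 | 2
3 | 2
6 | 5
7 | 5
8 | 1
E2 result:
b | g
7 | 5
Witness: (1, 2) appears 1× in E1 but 0× in E2.

no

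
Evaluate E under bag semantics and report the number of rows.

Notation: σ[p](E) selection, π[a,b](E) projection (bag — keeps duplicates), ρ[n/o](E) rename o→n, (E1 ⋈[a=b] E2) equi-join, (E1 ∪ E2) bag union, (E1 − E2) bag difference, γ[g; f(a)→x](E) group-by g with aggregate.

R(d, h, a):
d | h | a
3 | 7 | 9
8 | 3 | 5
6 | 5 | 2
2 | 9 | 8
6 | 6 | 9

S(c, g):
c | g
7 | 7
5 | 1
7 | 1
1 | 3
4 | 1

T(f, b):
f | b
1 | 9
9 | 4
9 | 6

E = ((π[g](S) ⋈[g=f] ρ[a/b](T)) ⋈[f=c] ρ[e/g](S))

Subexpression sizes:
  S → 5
  π[g](S) → 5
  T → 3
  ρ[a/b](T) → 3
  (π[g](S) ⋈[g=f] ρ[a/b](T)) → 3
  S → 5
  ρ[e/g](S) → 5
  ((π[g](S) ⋈[g=f] ρ[a/b](T)) ⋈[f=c] ρ[e/g](S)) → 3

|E| = 3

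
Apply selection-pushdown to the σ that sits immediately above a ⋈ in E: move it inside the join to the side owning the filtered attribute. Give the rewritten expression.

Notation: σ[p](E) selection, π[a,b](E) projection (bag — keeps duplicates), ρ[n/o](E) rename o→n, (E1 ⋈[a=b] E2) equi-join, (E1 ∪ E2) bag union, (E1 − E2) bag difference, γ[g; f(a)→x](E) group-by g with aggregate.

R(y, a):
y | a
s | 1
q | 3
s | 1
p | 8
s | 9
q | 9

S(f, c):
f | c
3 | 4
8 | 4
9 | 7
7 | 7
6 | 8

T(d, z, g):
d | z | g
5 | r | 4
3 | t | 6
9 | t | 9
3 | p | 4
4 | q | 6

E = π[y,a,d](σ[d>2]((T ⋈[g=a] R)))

σ filters on d, owned by the left side.
E' = π[y,a,d]((σ[d>2](T) ⋈[g=a] R))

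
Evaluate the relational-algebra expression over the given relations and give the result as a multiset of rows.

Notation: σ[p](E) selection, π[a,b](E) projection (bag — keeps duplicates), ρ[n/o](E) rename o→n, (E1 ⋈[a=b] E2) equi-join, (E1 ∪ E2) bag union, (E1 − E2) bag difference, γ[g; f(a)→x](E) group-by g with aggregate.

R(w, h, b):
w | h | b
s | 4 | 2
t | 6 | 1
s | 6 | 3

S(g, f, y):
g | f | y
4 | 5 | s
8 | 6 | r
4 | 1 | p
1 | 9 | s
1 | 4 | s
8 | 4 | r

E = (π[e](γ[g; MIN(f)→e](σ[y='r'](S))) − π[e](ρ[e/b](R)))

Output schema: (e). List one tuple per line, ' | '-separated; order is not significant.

Subexpression sizes:
  S → 6
  σ[y='r'](S) → 2
  γ[g; MIN(f)→e](σ[y='r'](S)) → 1
  π[e](γ[g; MIN(f)→e](σ[y='r'](S))) → 1
  R → 3
  ρ[e/b](R) → 3
  π[e](ρ[e/b](R)) → 3
  (π[e](γ[g; MIN(f)→e](σ[y='r'](S))) − π[e](ρ[e/b](R))) → 1

== RESULT ==
e
4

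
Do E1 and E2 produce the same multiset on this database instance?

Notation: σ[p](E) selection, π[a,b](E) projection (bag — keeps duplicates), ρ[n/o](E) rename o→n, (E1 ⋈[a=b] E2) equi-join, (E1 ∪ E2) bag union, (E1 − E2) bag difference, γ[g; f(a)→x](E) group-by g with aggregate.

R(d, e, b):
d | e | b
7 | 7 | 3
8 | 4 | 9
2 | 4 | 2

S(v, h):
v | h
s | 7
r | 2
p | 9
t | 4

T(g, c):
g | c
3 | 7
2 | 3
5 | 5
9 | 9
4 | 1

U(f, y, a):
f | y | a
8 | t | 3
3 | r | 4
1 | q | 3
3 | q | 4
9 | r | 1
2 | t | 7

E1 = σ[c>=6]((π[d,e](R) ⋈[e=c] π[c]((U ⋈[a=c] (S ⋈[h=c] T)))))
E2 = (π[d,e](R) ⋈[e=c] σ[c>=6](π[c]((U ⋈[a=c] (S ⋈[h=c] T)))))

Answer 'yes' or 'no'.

E1 stepwise |·|:
  R → 3
  π[d,e](R) → 3
  U → 6
  S → 4
  T → 5
  (S ⋈[h=c] T) → 2
  (U ⋈[a=c] (S ⋈[h=c] T)) → 1
  π[c]((U ⋈[a=c] (S ⋈[h=c] T))) → 1
  (π[d,e](R) ⋈[e=c] π[c]((U ⋈[a=c] (S ⋈[h=c] T)))) → 1
  σ[c>=6]((π[d,e](R) ⋈[e=c] π[c]((U ⋈[a=c] (S ⋈[h=c] T))))) → 1
E2 stepwise |·|:
  R → 3
  π[d,e](R) → 3
  U → 6
  S → 4
  T → 5
  (S ⋈[h=c] T) → 2
  (U ⋈[a=c] (S ⋈[h=c] T)) → 1
  π[c]((U ⋈[a=c] (S ⋈[h=c] T))) → 1
  σ[c>=6](π[c]((U ⋈[a=c] (S ⋈[h=c] T)))) → 1
  (π[d,e](R) ⋈[e=c] σ[c>=6](π[c]((U ⋈[a=c] (S ⋈[h=c] T))))) → 1

E1 and E2 produce the same multiset:
d | e | c
7 | 7 | 7

yes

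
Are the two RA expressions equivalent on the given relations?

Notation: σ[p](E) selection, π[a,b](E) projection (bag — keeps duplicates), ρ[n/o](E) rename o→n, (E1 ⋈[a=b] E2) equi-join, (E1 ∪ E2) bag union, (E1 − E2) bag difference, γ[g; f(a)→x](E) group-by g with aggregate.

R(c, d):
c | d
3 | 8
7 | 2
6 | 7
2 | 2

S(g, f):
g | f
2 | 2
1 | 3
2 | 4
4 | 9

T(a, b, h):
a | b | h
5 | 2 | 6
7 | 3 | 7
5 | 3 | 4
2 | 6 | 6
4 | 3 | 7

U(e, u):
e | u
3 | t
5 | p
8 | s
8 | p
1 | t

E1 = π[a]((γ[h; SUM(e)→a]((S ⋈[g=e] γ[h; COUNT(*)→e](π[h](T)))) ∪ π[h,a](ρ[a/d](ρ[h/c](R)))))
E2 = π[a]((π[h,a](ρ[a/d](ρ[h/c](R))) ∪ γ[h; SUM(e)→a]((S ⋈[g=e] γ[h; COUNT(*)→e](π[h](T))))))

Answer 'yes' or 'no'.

E1 per-node cardinality:
  S → 4
  T → 5
  π[h](T) → 5
  γ[h; COUNT(*)→e](π[h](T)) → 3
  (S ⋈[g=e] γ[h; COUNT(*)→e](π[h](T))) → 5
  γ[h; SUM(e)→a]((S ⋈[g=e] γ[h; COUNT(*)→e](π[h](T)))) → 3
  R → 4
  ρ[h/c](R) → 4
  ρ[a/d](ρ[h/c](R)) → 4
  π[h,a](ρ[a/d](ρ[h/c](R))) → 4
  (γ[h; SUM(e)→a]((S ⋈[g=e] γ[h; COUNT(*)→e](π[h](T)))) ∪ π[h,a](ρ[a/d](ρ[h/c](R)))) → 7
  π[a]((γ[h; SUM(e)→a]((S ⋈[g=e] γ[h; COUNT(*)→e](π[h](T)))) ∪ π[h,a](ρ[a/d](ρ[h/c](R))))) → 7
E2 per-node cardinality:
  R → 4
  ρ[h/c](R) → 4
  ρ[a/d](ρ[h/c](R)) → 4
  π[h,a](ρ[a/d](ρ[h/c](R))) → 4
  S → 4
  T → 5
  π[h](T) → 5
  γ[h; COUNT(*)→e](π[h](T)) → 3
  (S ⋈[g=e] γ[h; COUNT(*)→e](π[h](T))) → 5
  γ[h; SUM(e)→a]((S ⋈[g=e] γ[h; COUNT(*)→e](π[h](T)))) → 3
  (π[h,a](ρ[a/d](ρ[h/c](R))) ∪ γ[h; SUM(e)→a]((S ⋈[g=e] γ[h; COUNT(*)→e](π[h](T))))) → 7
  π[a]((π[h,a](ρ[a/d](ρ[h/c](R))) ∪ γ[h; SUM(e)→a]((S ⋈[g=e] γ[h; COUNT(*)→e](π[h](T)))))) → 7

E1 and E2 produce the same multiset:
a
1
2
2
4
4
7
8

yes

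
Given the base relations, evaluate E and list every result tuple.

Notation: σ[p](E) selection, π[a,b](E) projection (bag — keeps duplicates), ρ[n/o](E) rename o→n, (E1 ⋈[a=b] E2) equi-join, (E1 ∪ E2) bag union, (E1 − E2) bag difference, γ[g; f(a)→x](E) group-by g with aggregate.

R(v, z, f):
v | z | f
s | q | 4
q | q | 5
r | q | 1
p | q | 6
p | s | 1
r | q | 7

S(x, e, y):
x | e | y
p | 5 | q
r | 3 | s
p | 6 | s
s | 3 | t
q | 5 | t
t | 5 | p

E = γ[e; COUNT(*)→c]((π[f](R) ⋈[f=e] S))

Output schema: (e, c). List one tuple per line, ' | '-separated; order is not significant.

Row counts bottom-up:
  R → 6
  π[f](R) → 6
  S → 6
  (π[f](R) ⋈[f=e] S) → 4
  γ[e; COUNT(*)→c]((π[f](R) ⋈[f=e] S)) → 2

== RESULT ==
e | c
5 | 3
6 | 1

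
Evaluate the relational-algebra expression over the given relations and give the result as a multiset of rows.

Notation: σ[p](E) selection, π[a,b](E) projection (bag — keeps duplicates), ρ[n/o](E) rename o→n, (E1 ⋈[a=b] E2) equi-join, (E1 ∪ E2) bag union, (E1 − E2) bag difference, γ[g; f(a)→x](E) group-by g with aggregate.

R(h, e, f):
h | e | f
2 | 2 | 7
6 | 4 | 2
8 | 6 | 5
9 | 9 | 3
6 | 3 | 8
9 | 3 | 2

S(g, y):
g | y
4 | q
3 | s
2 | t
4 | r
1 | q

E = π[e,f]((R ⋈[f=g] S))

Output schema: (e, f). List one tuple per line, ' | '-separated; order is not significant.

Subexpression sizes:
  R → 6
  S → 5
  (R ⋈[f=g] S) → 3
  π[e,f]((R ⋈[f=g] S)) → 3

== RESULT ==
e | f
3 | 2
4 | 2
9 | 3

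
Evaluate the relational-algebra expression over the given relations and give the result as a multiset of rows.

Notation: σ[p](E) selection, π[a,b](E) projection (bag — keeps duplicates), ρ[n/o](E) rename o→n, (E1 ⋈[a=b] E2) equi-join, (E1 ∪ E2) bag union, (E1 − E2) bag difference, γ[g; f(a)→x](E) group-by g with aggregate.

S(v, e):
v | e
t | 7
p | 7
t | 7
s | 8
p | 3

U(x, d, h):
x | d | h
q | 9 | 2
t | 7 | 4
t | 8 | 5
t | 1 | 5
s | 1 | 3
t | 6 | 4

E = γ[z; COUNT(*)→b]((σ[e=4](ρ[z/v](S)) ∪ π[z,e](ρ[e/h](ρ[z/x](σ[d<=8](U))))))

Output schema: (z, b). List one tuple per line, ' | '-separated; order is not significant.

Subexpression sizes:
  S → 5
  ρ[z/v](S) → 5
  σ[e=4](ρ[z/v](S)) → 0
  U → 6
  σ[d<=8](U) → 5
  ρ[z/x](σ[d<=8](U)) → 5
  ρ[e/h](ρ[z/x](σ[d<=8](U))) → 5
  π[z,e](ρ[e/h](ρ[z/x](σ[d<=8](U)))) → 5
  (σ[e=4](ρ[z/v](S)) ∪ π[z,e](ρ[e/h](ρ[z/x](σ[d<=8](U))))) → 5
  γ[z; COUNT(*)→b]((σ[e=4](ρ[z/v](S)) ∪ π[z,e](ρ[e/h](ρ[z/x](σ[d<=8](U)))))) → 2

== RESULT ==
z | b
s | 1
t | 4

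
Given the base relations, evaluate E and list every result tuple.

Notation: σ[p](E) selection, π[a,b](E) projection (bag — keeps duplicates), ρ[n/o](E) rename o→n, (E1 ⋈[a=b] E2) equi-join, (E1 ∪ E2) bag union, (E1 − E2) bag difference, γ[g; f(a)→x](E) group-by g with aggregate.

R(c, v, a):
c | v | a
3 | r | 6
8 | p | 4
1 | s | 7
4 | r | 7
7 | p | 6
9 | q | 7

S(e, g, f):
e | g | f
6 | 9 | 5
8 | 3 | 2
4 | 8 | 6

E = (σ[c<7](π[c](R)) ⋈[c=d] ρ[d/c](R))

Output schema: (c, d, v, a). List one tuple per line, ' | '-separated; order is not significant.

Per-node cardinality:
  R → 6
  π[c](R) → 6
  σ[c<7](π[c](R)) → 3
  R → 6
  ρ[d/c](R) → 6
  (σ[c<7](π[c](R)) ⋈[c=d] ρ[d/c](R)) → 3

== RESULT ==
c | d | v | a
1 | 1 | s | 7
3 | 3 | r | 6
4 | 4 | r | 7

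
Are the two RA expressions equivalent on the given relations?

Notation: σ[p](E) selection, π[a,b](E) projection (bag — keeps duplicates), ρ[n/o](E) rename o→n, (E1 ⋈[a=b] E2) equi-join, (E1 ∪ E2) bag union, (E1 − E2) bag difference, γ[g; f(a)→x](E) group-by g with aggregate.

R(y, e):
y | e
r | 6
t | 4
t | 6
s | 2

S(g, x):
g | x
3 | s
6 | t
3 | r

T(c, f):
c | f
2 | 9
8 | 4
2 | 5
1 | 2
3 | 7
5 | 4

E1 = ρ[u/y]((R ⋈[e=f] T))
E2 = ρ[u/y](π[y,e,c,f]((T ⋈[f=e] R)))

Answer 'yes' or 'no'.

E1 subexpression sizes:
  R → 4
  T → 6
  (R ⋈[e=f] T) → 3
  ρ[u/y]((R ⋈[e=f] T)) → 3
E2 subexpression sizes:
  T → 6
  R → 4
  (T ⋈[f=e] R) → 3
  π[y,e,c,f]((T ⋈[f=e] R)) → 3
  ρ[u/y](π[y,e,c,f]((T ⋈[f=e] R))) → 3

E1 and E2 produce the same multiset:
u | e | c | f
s | 2 | 1 | 2
t | 4 | 5 | 4
t | 4 | 8 | 4

yes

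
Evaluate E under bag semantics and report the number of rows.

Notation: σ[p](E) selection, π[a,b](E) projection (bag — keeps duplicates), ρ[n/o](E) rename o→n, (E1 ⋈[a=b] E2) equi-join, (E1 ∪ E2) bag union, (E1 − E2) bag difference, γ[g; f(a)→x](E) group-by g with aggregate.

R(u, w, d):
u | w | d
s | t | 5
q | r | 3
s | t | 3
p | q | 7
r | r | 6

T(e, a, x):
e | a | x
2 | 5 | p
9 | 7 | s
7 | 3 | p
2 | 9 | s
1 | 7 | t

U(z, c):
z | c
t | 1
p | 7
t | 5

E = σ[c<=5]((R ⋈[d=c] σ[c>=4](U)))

Subexpression sizes:
  R → 5
  U → 3
  σ[c>=4](U) → 2
  (R ⋈[d=c] σ[c>=4](U)) → 2
  σ[c<=5]((R ⋈[d=c] σ[c>=4](U))) → 1

|E| = 1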